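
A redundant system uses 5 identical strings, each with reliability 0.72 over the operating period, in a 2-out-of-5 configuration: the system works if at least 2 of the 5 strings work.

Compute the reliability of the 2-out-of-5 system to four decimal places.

0.9762

R = Σ_{i=2}^{5} C(5,i) p^i (1−p)^{5−i} with p = 0.72
C(5,2)·0.72^2·0.28^3 = 0.113799
C(5,3)·0.72^3·0.28^2 = 0.292626
C(5,4)·0.72^4·0.28^1 = 0.376234
C(5,5)·0.72^5·0.28^0 = 0.193492
Sum = 0.9762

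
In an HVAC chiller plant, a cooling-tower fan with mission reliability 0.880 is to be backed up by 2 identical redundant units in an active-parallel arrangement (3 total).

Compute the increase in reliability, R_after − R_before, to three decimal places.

0.118

R_before = 0.880
R_after = 1 − (1 − 0.880)^3 = 0.998
ΔR = 0.998 − 0.880 = 0.118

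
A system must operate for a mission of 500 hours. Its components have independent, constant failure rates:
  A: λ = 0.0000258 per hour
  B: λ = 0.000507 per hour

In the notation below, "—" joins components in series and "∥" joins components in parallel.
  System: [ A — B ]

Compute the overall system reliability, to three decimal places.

0.766

R(A) = exp(−0.0000258 × 500) = 0.98718
R(B) = exp(−0.000507 × 500) = 0.77608
Series (A and B): 0.98718 × 0.77608 = 0.766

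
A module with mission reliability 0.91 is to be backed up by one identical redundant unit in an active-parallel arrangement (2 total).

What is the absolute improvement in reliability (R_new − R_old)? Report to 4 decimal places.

R_before = 0.91
R_after = 1 − (1 − 0.91)^2 = 0.9919
ΔR = 0.9919 − 0.91 = 0.0819

0.0819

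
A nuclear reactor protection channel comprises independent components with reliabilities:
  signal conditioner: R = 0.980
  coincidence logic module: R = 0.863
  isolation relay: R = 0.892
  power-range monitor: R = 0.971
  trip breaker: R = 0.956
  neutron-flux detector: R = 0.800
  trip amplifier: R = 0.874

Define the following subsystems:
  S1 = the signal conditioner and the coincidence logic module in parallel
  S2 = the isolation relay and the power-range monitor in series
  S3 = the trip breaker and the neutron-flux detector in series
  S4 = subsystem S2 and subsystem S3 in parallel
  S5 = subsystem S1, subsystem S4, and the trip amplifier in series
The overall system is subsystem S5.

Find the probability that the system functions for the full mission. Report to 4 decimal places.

0.8442

Parallel (signal conditioner and coincidence logic module): 1 − (1 − 0.980000)(1 − 0.863000) = 0.997260
Series (isolation relay and power-range monitor): 0.892000 × 0.971000 = 0.866132
Series (trip breaker and neutron-flux detector): 0.956000 × 0.800000 = 0.764800
Parallel ([0.866132] and [0.764800]): 1 − (1 − 0.866132)(1 − 0.764800) = 0.968514
Series ([0.997260], [0.968514], and trip amplifier): 0.997260 × 0.968514 × 0.874000 = 0.8442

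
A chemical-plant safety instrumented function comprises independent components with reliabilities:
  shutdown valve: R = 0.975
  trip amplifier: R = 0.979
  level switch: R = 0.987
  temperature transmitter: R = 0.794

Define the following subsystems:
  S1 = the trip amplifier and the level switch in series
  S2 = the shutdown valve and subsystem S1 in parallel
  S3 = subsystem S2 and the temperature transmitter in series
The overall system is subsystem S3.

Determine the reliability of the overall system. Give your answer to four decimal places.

0.7933

Series (trip amplifier and level switch): 0.979000 × 0.987000 = 0.966273
Parallel (shutdown valve and [0.966273]): 1 − (1 − 0.975000)(1 − 0.966273) = 0.999157
Series ([0.999157] and temperature transmitter): 0.999157 × 0.794000 = 0.7933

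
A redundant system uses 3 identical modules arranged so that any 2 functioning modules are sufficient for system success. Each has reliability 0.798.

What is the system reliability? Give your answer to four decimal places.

R = Σ_{i=2}^{3} C(3,i) p^i (1−p)^{3−i} with p = 0.798
C(3,2)·0.798^2·0.202^1 = 0.385903
C(3,3)·0.798^3·0.202^0 = 0.508170
Sum = 0.8941

0.8941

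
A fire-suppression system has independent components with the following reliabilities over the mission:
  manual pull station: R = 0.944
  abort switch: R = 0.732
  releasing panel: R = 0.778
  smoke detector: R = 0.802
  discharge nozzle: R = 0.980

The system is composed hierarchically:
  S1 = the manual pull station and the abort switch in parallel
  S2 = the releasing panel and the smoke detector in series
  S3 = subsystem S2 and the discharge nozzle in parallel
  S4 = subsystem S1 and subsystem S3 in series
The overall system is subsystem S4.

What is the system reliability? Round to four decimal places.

Parallel (manual pull station and abort switch): 1 − (1 − 0.944000)(1 − 0.732000) = 0.984992
Series (releasing panel and smoke detector): 0.778000 × 0.802000 = 0.623956
Parallel ([0.623956] and discharge nozzle): 1 − (1 − 0.623956)(1 − 0.980000) = 0.992479
Series ([0.984992] and [0.992479]): 0.984992 × 0.992479 = 0.9776

0.9776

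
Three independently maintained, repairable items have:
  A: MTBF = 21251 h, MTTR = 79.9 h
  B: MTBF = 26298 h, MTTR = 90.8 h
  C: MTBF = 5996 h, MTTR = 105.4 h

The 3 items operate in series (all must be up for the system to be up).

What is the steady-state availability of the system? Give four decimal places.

A(A) = MTBF/(MTBF+MTTR) = 21251/(21251+79.9) = 0.996254
A(B) = MTBF/(MTBF+MTTR) = 26298/(26298+90.8) = 0.996559
A(C) = MTBF/(MTBF+MTTR) = 5996/(5996+105.4) = 0.982725
Series availability: 0.996254 × 0.996559 × 0.982725 = 0.9757

0.9757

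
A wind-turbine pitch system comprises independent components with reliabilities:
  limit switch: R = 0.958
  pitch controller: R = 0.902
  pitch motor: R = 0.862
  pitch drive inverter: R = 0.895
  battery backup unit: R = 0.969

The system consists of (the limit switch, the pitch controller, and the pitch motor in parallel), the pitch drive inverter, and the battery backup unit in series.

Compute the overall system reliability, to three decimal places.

0.867

Parallel (limit switch, pitch controller, and pitch motor): 1 − (1 − 0.95800)(1 − 0.90200)(1 − 0.86200) = 0.99943
Series ([0.99943], pitch drive inverter, and battery backup unit): 0.99943 × 0.89500 × 0.96900 = 0.867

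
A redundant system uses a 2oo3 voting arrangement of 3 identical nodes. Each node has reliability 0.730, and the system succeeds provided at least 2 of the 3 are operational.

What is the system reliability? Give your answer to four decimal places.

R = Σ_{i=2}^{3} C(3,i) p^i (1−p)^{3−i} with p = 0.730
C(3,2)·0.730^2·0.270^1 = 0.431649
C(3,3)·0.730^3·0.270^0 = 0.389017
Sum = 0.8207

0.8207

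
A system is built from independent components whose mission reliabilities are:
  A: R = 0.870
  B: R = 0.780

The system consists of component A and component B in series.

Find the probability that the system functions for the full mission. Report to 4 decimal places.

Series (A and B): 0.870000 × 0.780000 = 0.6786

0.6786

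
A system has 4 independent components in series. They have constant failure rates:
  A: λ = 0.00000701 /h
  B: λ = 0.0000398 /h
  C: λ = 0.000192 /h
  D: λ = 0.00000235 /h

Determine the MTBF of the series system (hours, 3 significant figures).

Series of exponential components: λ_sys = Σ λ_i
λ_sys = 0.00000701 + 0.0000398 + 0.000192 + 0.00000235 = 2.4116e-04 /h
MTBF = 1 / λ_sys = 4150 h

4150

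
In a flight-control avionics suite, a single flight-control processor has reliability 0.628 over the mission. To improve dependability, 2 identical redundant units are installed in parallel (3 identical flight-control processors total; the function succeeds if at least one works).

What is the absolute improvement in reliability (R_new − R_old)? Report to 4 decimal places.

0.3205

R_before = 0.628
R_after = 1 − (1 − 0.628)^3 = 0.9485
ΔR = 0.9485 − 0.628 = 0.3205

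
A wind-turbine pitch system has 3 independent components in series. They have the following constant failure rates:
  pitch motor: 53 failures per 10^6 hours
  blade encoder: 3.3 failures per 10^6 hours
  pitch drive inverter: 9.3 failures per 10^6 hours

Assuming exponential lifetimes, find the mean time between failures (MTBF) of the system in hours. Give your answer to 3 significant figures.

15200

Series of exponential components: λ_sys = Σ λ_i
λ_sys = 0.000053 + 0.0000033 + 0.0000093 = 6.5600e-05 /h
MTBF = 1 / λ_sys = 15200 h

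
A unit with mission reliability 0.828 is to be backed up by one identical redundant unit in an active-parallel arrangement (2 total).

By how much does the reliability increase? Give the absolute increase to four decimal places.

R_before = 0.828
R_after = 1 − (1 − 0.828)^2 = 0.9704
ΔR = 0.9704 − 0.828 = 0.1424

0.1424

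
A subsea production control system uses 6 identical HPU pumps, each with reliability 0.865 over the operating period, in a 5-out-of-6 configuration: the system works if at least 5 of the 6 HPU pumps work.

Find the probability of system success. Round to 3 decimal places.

R = Σ_{i=5}^{6} C(6,i) p^i (1−p)^{6−i} with p = 0.865
C(6,5)·0.865^5·0.135^1 = 0.39225
C(6,6)·0.865^6·0.135^0 = 0.41889
Sum = 0.811

0.811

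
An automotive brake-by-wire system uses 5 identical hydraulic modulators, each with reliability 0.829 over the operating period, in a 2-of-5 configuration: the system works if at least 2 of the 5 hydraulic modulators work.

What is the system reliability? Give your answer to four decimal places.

0.9963

R = Σ_{i=2}^{5} C(5,i) p^i (1−p)^{5−i} with p = 0.829
C(5,2)·0.829^2·0.171^3 = 0.034364
C(5,3)·0.829^3·0.171^2 = 0.166593
C(5,4)·0.829^4·0.171^1 = 0.403817
C(5,5)·0.829^5·0.171^0 = 0.391537
Sum = 0.9963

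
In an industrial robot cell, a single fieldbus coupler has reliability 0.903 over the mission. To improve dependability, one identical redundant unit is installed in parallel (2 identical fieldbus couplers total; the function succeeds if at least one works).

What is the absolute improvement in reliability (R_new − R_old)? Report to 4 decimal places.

0.0876

R_before = 0.903
R_after = 1 − (1 − 0.903)^2 = 0.9906
ΔR = 0.9906 − 0.903 = 0.0876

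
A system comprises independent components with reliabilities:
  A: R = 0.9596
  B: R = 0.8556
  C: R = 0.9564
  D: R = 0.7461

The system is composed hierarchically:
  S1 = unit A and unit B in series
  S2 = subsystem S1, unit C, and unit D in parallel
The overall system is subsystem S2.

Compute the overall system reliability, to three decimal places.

0.998

Series (A and B): 0.95960 × 0.85560 = 0.82103
Parallel ([0.82103], C, and D): 1 − (1 − 0.82103)(1 − 0.95640)(1 − 0.74610) = 0.998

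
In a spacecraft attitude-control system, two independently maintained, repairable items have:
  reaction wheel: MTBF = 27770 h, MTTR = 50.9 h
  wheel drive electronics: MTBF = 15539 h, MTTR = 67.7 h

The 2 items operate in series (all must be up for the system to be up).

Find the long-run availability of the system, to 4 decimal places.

0.9938

A(reaction wheel) = MTBF/(MTBF+MTTR) = 27770/(27770+50.9) = 0.998170
A(wheel drive electronics) = MTBF/(MTBF+MTTR) = 15539/(15539+67.7) = 0.995662
Series availability: 0.998170 × 0.995662 = 0.9938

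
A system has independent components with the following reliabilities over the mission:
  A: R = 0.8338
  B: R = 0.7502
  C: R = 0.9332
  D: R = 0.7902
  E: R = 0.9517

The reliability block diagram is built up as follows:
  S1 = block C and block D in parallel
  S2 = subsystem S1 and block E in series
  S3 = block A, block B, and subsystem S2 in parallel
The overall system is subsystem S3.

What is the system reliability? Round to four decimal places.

Parallel (C and D): 1 − (1 − 0.933200)(1 − 0.790200) = 0.985985
Series ([0.985985] and E): 0.985985 × 0.951700 = 0.938362
Parallel (A, B, and [0.938362]): 1 − (1 − 0.833800)(1 − 0.750200)(1 − 0.938362) = 0.9974

0.9974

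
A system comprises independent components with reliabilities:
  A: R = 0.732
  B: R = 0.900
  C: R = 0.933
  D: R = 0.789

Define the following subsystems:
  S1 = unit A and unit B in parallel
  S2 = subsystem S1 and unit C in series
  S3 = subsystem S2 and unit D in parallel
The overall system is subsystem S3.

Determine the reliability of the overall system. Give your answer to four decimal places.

0.9806

Parallel (A and B): 1 − (1 − 0.732000)(1 − 0.900000) = 0.973200
Series ([0.973200] and C): 0.973200 × 0.933000 = 0.907996
Parallel ([0.907996] and D): 1 − (1 − 0.907996)(1 − 0.789000) = 0.9806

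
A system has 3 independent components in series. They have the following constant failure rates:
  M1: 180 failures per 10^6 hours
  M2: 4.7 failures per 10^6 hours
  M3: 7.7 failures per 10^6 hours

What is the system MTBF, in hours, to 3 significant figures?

Series of exponential components: λ_sys = Σ λ_i
λ_sys = 0.00018 + 0.0000047 + 0.0000077 = 1.9240e-04 /h
MTBF = 1 / λ_sys = 5200 h

5200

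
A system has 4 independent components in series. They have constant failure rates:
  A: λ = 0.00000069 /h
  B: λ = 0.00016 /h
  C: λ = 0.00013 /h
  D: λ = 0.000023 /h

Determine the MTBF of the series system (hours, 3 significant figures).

Series of exponential components: λ_sys = Σ λ_i
λ_sys = 0.00000069 + 0.00016 + 0.00013 + 0.000023 = 3.1369e-04 /h
MTBF = 1 / λ_sys = 3190 h

3190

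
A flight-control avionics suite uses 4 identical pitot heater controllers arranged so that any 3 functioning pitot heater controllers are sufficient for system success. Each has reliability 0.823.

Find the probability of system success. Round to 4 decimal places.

R = Σ_{i=3}^{4} C(4,i) p^i (1−p)^{4−i} with p = 0.823
C(4,3)·0.823^3·0.177^1 = 0.394669
C(4,4)·0.823^4·0.177^0 = 0.458775
Sum = 0.8534

0.8534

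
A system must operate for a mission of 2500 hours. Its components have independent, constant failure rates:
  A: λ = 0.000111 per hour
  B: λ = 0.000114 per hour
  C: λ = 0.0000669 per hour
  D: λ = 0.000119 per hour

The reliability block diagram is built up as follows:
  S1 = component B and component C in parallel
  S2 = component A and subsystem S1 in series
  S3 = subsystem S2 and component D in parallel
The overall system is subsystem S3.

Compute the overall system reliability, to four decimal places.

0.9302

R(A) = exp(−0.000111 × 2500) = 0.757676
R(B) = exp(−0.000114 × 2500) = 0.752014
R(C) = exp(−0.0000669 × 2500) = 0.845988
R(D) = exp(−0.000119 × 2500) = 0.742673
Parallel (B and C): 1 − (1 − 0.752014)(1 − 0.845988) = 0.961807
Series (A and [0.961807]): 0.757676 × 0.961807 = 0.728738
Parallel ([0.728738] and D): 1 − (1 − 0.728738)(1 − 0.742673) = 0.9302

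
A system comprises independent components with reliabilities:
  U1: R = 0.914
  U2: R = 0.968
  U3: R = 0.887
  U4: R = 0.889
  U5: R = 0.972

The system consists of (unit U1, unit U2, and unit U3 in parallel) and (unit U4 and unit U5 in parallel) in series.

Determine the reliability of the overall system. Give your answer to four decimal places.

0.9966

Parallel (U1, U2, and U3): 1 − (1 − 0.914000)(1 − 0.968000)(1 − 0.887000) = 0.999689
Parallel (U4 and U5): 1 − (1 − 0.889000)(1 − 0.972000) = 0.996892
Series ([0.999689] and [0.996892]): 0.999689 × 0.996892 = 0.9966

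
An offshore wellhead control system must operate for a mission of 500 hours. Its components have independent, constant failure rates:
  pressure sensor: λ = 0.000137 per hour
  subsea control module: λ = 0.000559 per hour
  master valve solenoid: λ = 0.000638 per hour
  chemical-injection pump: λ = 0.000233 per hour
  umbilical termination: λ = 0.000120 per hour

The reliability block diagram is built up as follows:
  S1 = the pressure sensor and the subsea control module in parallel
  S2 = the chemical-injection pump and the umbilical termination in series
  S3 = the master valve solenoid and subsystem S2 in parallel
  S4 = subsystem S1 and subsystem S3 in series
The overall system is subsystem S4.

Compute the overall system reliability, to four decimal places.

0.9404

R(pressure sensor) = exp(−0.000137 × 500) = 0.933793
R(subsea control module) = exp(−0.000559 × 500) = 0.756162
R(master valve solenoid) = exp(−0.000638 × 500) = 0.726876
R(chemical-injection pump) = exp(−0.000233 × 500) = 0.890030
R(umbilical termination) = exp(−0.000120 × 500) = 0.941765
Parallel (pressure sensor and subsea control module): 1 − (1 − 0.933793)(1 − 0.756162) = 0.983856
Series (chemical-injection pump and umbilical termination): 0.890030 × 0.941765 = 0.838199
Parallel (master valve solenoid and [0.838199]): 1 − (1 − 0.726876)(1 − 0.838199) = 0.955808
Series ([0.983856] and [0.955808]): 0.983856 × 0.955808 = 0.9404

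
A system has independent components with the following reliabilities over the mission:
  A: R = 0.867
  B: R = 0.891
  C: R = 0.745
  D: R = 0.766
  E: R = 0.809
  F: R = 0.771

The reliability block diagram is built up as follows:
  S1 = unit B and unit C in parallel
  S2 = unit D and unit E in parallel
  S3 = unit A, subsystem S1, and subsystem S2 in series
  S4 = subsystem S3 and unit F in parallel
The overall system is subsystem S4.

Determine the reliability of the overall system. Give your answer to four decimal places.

Parallel (B and C): 1 − (1 − 0.891000)(1 − 0.745000) = 0.972205
Parallel (D and E): 1 − (1 − 0.766000)(1 − 0.809000) = 0.955306
Series (A, [0.972205], and [0.955306]): 0.867000 × 0.972205 × 0.955306 = 0.805229
Parallel ([0.805229] and F): 1 − (1 − 0.805229)(1 − 0.771000) = 0.9554

0.9554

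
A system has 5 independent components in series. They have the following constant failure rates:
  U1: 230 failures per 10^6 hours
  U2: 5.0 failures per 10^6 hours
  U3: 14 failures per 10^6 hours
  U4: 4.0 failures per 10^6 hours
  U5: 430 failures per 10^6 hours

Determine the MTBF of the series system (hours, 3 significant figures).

Series of exponential components: λ_sys = Σ λ_i
λ_sys = 0.00023 + 0.0000050 + 0.000014 + 0.0000040 + 0.00043 = 6.8300e-04 /h
MTBF = 1 / λ_sys = 1460 h

1460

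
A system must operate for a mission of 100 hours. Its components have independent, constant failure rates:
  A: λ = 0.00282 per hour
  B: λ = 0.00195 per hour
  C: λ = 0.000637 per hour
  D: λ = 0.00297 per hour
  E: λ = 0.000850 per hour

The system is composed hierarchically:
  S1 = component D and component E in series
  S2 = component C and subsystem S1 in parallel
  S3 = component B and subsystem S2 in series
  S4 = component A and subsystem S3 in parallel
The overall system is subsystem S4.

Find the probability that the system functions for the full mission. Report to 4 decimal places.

R(A) = exp(−0.00282 × 100) = 0.754274
R(B) = exp(−0.00195 × 100) = 0.822835
R(C) = exp(−0.000637 × 100) = 0.938286
R(D) = exp(−0.00297 × 100) = 0.743044
R(E) = exp(−0.000850 × 100) = 0.918512
Series (D and E): 0.743044 × 0.918512 = 0.682495
Parallel (C and [0.682495]): 1 − (1 − 0.938286)(1 − 0.682495) = 0.980405
Series (B and [0.980405]): 0.822835 × 0.980405 = 0.806712
Parallel (A and [0.806712]): 1 − (1 − 0.754274)(1 − 0.806712) = 0.9525

0.9525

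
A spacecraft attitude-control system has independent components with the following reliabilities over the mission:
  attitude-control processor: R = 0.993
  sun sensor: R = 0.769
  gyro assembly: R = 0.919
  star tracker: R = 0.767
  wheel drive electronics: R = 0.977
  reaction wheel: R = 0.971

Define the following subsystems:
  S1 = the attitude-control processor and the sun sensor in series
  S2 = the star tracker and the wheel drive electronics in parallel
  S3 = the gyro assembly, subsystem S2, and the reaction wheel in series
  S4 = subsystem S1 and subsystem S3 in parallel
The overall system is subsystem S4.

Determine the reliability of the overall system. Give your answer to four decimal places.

Series (attitude-control processor and sun sensor): 0.993000 × 0.769000 = 0.763617
Parallel (star tracker and wheel drive electronics): 1 − (1 − 0.767000)(1 − 0.977000) = 0.994641
Series (gyro assembly, [0.994641], and reaction wheel): 0.919000 × 0.994641 × 0.971000 = 0.887567
Parallel ([0.763617] and [0.887567]): 1 − (1 − 0.763617)(1 − 0.887567) = 0.9734

0.9734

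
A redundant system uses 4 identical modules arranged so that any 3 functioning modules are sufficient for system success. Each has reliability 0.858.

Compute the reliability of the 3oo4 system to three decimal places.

0.901

R = Σ_{i=3}^{4} C(4,i) p^i (1−p)^{4−i} with p = 0.858
C(4,3)·0.858^3·0.142^1 = 0.35877
C(4,4)·0.858^4·0.142^0 = 0.54194
Sum = 0.901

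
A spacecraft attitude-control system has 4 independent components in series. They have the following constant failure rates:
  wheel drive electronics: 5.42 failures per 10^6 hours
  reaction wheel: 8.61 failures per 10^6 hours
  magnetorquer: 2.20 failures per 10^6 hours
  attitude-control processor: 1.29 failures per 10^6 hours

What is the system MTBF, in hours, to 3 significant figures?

57100

Series of exponential components: λ_sys = Σ λ_i
λ_sys = 0.00000542 + 0.00000861 + 0.00000220 + 0.00000129 = 1.7520e-05 /h
MTBF = 1 / λ_sys = 57100 h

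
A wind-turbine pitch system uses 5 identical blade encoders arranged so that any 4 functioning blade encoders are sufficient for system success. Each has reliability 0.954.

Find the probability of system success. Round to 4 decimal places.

0.9807

R = Σ_{i=4}^{5} C(5,i) p^i (1−p)^{5−i} with p = 0.954
C(5,4)·0.954^4·0.046^1 = 0.190512
C(5,5)·0.954^5·0.046^0 = 0.790209
Sum = 0.9807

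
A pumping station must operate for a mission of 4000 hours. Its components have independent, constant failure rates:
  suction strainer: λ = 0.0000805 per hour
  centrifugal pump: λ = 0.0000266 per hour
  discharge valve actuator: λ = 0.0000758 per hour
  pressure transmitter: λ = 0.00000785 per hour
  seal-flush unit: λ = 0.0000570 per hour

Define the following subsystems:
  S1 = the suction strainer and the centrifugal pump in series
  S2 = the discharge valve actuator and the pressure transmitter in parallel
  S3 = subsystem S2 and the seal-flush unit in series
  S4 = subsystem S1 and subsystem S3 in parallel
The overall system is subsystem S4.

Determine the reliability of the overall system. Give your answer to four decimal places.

0.9267

R(suction strainer) = exp(−0.0000805 × 4000) = 0.724698
R(centrifugal pump) = exp(−0.0000266 × 4000) = 0.899065
R(discharge valve actuator) = exp(−0.0000758 × 4000) = 0.738451
R(pressure transmitter) = exp(−0.00000785 × 4000) = 0.969088
R(seal-flush unit) = exp(−0.0000570 × 4000) = 0.796124
Series (suction strainer and centrifugal pump): 0.724698 × 0.899065 = 0.651551
Parallel (discharge valve actuator and pressure transmitter): 1 − (1 − 0.738451)(1 − 0.969088) = 0.991915
Series ([0.991915] and seal-flush unit): 0.991915 × 0.796124 = 0.789687
Parallel ([0.651551] and [0.789687]): 1 − (1 − 0.651551)(1 − 0.789687) = 0.9267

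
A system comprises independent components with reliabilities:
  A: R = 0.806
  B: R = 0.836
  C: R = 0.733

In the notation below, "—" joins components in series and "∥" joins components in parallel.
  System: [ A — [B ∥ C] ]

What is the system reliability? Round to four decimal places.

0.7707

Parallel (B and C): 1 − (1 − 0.836000)(1 − 0.733000) = 0.956212
Series (A and [0.956212]): 0.806000 × 0.956212 = 0.7707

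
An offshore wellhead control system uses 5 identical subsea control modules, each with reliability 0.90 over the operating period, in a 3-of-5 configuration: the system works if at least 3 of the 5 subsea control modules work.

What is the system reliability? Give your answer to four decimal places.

R = Σ_{i=3}^{5} C(5,i) p^i (1−p)^{5−i} with p = 0.90
C(5,3)·0.90^3·0.10^2 = 0.072900
C(5,4)·0.90^4·0.10^1 = 0.328050
C(5,5)·0.90^5·0.10^0 = 0.590490
Sum = 0.9914

0.9914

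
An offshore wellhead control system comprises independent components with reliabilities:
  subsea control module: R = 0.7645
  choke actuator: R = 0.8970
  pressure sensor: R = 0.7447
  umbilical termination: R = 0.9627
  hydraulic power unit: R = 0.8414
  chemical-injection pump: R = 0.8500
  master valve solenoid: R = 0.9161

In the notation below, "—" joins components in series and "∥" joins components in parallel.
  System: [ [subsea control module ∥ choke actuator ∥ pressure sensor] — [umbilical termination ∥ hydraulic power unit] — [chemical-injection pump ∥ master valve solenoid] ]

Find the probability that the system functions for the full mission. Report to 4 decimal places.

0.9755

Parallel (subsea control module, choke actuator, and pressure sensor): 1 − (1 − 0.764500)(1 − 0.897000)(1 − 0.744700) = 0.993807
Parallel (umbilical termination and hydraulic power unit): 1 − (1 − 0.962700)(1 − 0.841400) = 0.994084
Parallel (chemical-injection pump and master valve solenoid): 1 − (1 − 0.850000)(1 − 0.916100) = 0.987415
Series ([0.993807], [0.994084], and [0.987415]): 0.993807 × 0.994084 × 0.987415 = 0.9755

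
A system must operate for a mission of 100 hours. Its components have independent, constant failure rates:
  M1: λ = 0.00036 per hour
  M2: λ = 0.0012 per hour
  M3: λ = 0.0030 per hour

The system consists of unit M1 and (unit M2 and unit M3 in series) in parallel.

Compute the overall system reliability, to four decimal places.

R(M1) = exp(−0.00036 × 100) = 0.964640
R(M2) = exp(−0.0012 × 100) = 0.886920
R(M3) = exp(−0.0030 × 100) = 0.740818
Series (M2 and M3): 0.886920 × 0.740818 = 0.657046
Parallel (M1 and [0.657046]): 1 − (1 − 0.964640)(1 − 0.657046) = 0.9879

0.9879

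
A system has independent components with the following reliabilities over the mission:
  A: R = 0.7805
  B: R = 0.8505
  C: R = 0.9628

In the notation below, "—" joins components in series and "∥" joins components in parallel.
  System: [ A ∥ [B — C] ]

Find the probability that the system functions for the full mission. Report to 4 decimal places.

0.9602

Series (B and C): 0.850500 × 0.962800 = 0.818861
Parallel (A and [0.818861]): 1 − (1 − 0.780500)(1 − 0.818861) = 0.9602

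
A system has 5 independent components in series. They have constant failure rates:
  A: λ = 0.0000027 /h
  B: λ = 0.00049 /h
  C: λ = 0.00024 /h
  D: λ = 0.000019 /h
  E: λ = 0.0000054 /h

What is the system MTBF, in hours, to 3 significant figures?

Series of exponential components: λ_sys = Σ λ_i
λ_sys = 0.0000027 + 0.00049 + 0.00024 + 0.000019 + 0.0000054 = 7.5710e-04 /h
MTBF = 1 / λ_sys = 1320 h

1320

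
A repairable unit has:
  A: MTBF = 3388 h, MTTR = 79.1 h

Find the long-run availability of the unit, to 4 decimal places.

A(A) = MTBF/(MTBF+MTTR) = 3388/(3388+79.1) = 0.9772

0.9772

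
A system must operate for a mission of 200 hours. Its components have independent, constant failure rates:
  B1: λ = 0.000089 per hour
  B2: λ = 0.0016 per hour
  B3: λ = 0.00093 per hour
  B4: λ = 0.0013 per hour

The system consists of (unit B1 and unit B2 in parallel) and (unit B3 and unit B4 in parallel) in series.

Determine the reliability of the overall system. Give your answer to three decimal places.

0.956

R(B1) = exp(−0.000089 × 200) = 0.98236
R(B2) = exp(−0.0016 × 200) = 0.72615
R(B3) = exp(−0.00093 × 200) = 0.83027
R(B4) = exp(−0.0013 × 200) = 0.77105
Parallel (B1 and B2): 1 − (1 − 0.98236)(1 − 0.72615) = 0.99517
Parallel (B3 and B4): 1 − (1 − 0.83027)(1 − 0.77105) = 0.96114
Series ([0.99517] and [0.96114]): 0.99517 × 0.96114 = 0.956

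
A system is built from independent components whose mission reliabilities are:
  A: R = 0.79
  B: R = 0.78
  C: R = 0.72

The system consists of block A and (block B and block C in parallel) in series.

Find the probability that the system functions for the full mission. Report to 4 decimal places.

0.7413

Parallel (B and C): 1 − (1 − 0.780000)(1 − 0.720000) = 0.938400
Series (A and [0.938400]): 0.790000 × 0.938400 = 0.7413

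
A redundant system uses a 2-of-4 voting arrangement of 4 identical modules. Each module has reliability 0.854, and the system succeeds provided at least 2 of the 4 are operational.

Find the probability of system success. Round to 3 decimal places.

0.989

R = Σ_{i=2}^{4} C(4,i) p^i (1−p)^{4−i} with p = 0.854
C(4,2)·0.854^2·0.146^2 = 0.09328
C(4,3)·0.854^3·0.146^1 = 0.36374
C(4,4)·0.854^4·0.146^0 = 0.53190
Sum = 0.989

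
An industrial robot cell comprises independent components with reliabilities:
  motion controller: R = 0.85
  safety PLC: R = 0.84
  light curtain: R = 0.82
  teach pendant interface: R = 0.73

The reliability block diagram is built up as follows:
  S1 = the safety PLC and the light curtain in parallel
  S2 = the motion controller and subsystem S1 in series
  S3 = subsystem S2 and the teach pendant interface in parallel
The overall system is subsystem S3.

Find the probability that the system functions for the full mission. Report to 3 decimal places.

0.953

Parallel (safety PLC and light curtain): 1 − (1 − 0.84000)(1 − 0.82000) = 0.97120
Series (motion controller and [0.97120]): 0.85000 × 0.97120 = 0.82552
Parallel ([0.82552] and teach pendant interface): 1 − (1 − 0.82552)(1 − 0.73000) = 0.953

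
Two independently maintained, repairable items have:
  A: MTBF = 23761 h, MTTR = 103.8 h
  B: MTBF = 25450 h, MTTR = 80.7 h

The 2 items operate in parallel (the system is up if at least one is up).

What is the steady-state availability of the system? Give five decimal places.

A(A) = MTBF/(MTBF+MTTR) = 23761/(23761+103.8) = 0.995650
A(B) = MTBF/(MTBF+MTTR) = 25450/(25450+80.7) = 0.996839
Parallel availability: 1 − (1 − 0.995650)(1 − 0.996839) = 0.99999

0.99999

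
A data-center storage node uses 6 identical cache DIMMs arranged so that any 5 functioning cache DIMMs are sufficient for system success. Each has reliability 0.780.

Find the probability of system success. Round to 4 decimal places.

R = Σ_{i=5}^{6} C(6,i) p^i (1−p)^{6−i} with p = 0.780
C(6,5)·0.780^5·0.220^1 = 0.381107
C(6,6)·0.780^6·0.220^0 = 0.225200
Sum = 0.6063

0.6063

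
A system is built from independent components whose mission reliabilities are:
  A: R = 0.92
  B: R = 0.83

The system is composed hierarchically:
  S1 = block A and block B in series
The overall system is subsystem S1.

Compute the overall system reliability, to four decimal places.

Series (A and B): 0.920000 × 0.830000 = 0.7636

0.7636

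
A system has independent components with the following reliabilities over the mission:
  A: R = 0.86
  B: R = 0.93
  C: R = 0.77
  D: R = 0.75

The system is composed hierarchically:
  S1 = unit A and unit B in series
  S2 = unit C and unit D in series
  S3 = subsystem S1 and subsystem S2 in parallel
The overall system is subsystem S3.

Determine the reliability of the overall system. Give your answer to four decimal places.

0.9154

Series (A and B): 0.860000 × 0.930000 = 0.799800
Series (C and D): 0.770000 × 0.750000 = 0.577500
Parallel ([0.799800] and [0.577500]): 1 − (1 − 0.799800)(1 − 0.577500) = 0.9154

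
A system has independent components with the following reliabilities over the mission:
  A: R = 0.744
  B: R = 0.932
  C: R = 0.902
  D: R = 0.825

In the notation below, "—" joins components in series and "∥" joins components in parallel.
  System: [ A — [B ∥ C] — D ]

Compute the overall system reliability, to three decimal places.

Parallel (B and C): 1 − (1 − 0.93200)(1 − 0.90200) = 0.99334
Series (A, [0.99334], and D): 0.74400 × 0.99334 × 0.82500 = 0.610

0.610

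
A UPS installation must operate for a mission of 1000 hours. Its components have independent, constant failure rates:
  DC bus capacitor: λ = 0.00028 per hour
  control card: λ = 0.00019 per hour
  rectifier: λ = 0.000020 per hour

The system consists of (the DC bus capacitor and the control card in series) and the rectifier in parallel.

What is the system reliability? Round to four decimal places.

R(DC bus capacitor) = exp(−0.00028 × 1000) = 0.755784
R(control card) = exp(−0.00019 × 1000) = 0.826959
R(rectifier) = exp(−0.000020 × 1000) = 0.980199
Series (DC bus capacitor and control card): 0.755784 × 0.826959 = 0.625002
Parallel ([0.625002] and rectifier): 1 − (1 − 0.625002)(1 − 0.980199) = 0.9926

0.9926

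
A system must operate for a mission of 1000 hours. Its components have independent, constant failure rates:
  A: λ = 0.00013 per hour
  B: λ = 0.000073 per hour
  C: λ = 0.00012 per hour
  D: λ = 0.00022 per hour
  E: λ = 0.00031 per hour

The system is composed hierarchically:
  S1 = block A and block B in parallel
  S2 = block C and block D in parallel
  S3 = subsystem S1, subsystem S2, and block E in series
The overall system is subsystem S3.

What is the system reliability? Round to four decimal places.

0.7109

R(A) = exp(−0.00013 × 1000) = 0.878095
R(B) = exp(−0.000073 × 1000) = 0.929601
R(C) = exp(−0.00012 × 1000) = 0.886920
R(D) = exp(−0.00022 × 1000) = 0.802519
R(E) = exp(−0.00031 × 1000) = 0.733447
Parallel (A and B): 1 − (1 − 0.878095)(1 − 0.929601) = 0.991418
Parallel (C and D): 1 − (1 − 0.886920)(1 − 0.802519) = 0.977669
Series ([0.991418], [0.977669], and E): 0.991418 × 0.977669 × 0.733447 = 0.7109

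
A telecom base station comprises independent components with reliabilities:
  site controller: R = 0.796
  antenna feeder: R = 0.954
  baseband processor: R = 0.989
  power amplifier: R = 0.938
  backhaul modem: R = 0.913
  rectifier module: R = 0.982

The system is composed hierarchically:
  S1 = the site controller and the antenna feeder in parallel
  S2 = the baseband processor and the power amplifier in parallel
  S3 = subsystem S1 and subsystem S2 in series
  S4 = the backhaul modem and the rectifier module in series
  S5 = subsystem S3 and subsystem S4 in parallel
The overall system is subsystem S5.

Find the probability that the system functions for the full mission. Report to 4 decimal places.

Parallel (site controller and antenna feeder): 1 − (1 − 0.796000)(1 − 0.954000) = 0.990616
Parallel (baseband processor and power amplifier): 1 − (1 − 0.989000)(1 − 0.938000) = 0.999318
Series ([0.990616] and [0.999318]): 0.990616 × 0.999318 = 0.989940
Series (backhaul modem and rectifier module): 0.913000 × 0.982000 = 0.896566
Parallel ([0.989940] and [0.896566]): 1 − (1 − 0.989940)(1 − 0.896566) = 0.9990

0.9990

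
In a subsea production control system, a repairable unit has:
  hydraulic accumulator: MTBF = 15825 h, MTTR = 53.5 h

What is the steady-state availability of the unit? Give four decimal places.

0.9966

A(hydraulic accumulator) = MTBF/(MTBF+MTTR) = 15825/(15825+53.5) = 0.9966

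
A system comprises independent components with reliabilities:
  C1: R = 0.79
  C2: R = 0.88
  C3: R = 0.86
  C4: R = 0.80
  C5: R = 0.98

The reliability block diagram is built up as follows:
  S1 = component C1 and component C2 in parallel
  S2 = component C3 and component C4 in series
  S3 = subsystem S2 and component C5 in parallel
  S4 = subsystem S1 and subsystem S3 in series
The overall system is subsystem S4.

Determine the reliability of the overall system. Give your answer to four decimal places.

0.9687

Parallel (C1 and C2): 1 − (1 − 0.790000)(1 − 0.880000) = 0.974800
Series (C3 and C4): 0.860000 × 0.800000 = 0.688000
Parallel ([0.688000] and C5): 1 − (1 − 0.688000)(1 − 0.980000) = 0.993760
Series ([0.974800] and [0.993760]): 0.974800 × 0.993760 = 0.9687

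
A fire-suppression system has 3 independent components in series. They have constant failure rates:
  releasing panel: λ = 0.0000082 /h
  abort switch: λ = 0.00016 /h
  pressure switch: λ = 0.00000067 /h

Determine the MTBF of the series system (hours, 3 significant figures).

5920

Series of exponential components: λ_sys = Σ λ_i
λ_sys = 0.0000082 + 0.00016 + 0.00000067 = 1.6887e-04 /h
MTBF = 1 / λ_sys = 5920 h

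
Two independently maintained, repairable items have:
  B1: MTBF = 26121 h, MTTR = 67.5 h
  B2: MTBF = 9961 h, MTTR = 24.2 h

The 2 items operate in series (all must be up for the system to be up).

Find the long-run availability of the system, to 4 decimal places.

A(B1) = MTBF/(MTBF+MTTR) = 26121/(26121+67.5) = 0.997423
A(B2) = MTBF/(MTBF+MTTR) = 9961/(9961+24.2) = 0.997576
Series availability: 0.997423 × 0.997576 = 0.9950

0.9950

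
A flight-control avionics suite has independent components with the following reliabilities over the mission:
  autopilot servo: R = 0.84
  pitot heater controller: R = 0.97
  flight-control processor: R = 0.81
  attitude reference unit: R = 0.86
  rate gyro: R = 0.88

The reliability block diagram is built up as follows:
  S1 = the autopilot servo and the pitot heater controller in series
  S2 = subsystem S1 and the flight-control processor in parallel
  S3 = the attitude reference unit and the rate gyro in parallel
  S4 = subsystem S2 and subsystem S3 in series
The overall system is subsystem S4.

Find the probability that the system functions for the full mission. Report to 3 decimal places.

Series (autopilot servo and pitot heater controller): 0.84000 × 0.97000 = 0.81480
Parallel ([0.81480] and flight-control processor): 1 − (1 − 0.81480)(1 − 0.81000) = 0.96481
Parallel (attitude reference unit and rate gyro): 1 − (1 − 0.86000)(1 − 0.88000) = 0.98320
Series ([0.96481] and [0.98320]): 0.96481 × 0.98320 = 0.949

0.949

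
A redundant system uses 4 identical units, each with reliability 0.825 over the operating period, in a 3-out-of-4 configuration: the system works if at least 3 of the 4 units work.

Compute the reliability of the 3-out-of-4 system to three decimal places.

0.856

R = Σ_{i=3}^{4} C(4,i) p^i (1−p)^{4−i} with p = 0.825
C(4,3)·0.825^3·0.175^1 = 0.39306
C(4,4)·0.825^4·0.175^0 = 0.46325
Sum = 0.856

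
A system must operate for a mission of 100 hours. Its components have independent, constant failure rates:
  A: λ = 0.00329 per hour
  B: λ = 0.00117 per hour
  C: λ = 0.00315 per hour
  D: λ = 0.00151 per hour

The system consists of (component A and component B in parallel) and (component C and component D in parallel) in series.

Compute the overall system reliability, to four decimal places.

R(A) = exp(−0.00329 × 100) = 0.719643
R(B) = exp(−0.00117 × 100) = 0.889585
R(C) = exp(−0.00315 × 100) = 0.729789
R(D) = exp(−0.00151 × 100) = 0.859848
Parallel (A and B): 1 − (1 − 0.719643)(1 − 0.889585) = 0.969044
Parallel (C and D): 1 − (1 − 0.729789)(1 − 0.859848) = 0.962129
Series ([0.969044] and [0.962129]): 0.969044 × 0.962129 = 0.9323

0.9323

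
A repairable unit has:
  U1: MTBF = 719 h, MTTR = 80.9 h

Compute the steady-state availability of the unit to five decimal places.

A(U1) = MTBF/(MTBF+MTTR) = 719/(719+80.9) = 0.89886

0.89886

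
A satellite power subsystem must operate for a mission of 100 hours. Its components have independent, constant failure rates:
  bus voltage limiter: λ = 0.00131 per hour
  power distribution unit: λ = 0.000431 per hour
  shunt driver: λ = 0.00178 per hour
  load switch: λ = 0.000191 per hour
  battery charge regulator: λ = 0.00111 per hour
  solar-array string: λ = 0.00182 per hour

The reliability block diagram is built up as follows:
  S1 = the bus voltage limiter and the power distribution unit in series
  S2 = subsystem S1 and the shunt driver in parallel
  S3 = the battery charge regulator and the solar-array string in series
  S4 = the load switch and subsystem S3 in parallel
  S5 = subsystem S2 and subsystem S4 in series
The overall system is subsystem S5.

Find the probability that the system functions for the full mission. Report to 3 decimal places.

0.969

R(bus voltage limiter) = exp(−0.00131 × 100) = 0.87722
R(power distribution unit) = exp(−0.000431 × 100) = 0.95782
R(shunt driver) = exp(−0.00178 × 100) = 0.83694
R(load switch) = exp(−0.000191 × 100) = 0.98108
R(battery charge regulator) = exp(−0.00111 × 100) = 0.89494
R(solar-array string) = exp(−0.00182 × 100) = 0.83360
Series (bus voltage limiter and power distribution unit): 0.87722 × 0.95782 = 0.84022
Parallel ([0.84022] and shunt driver): 1 − (1 − 0.84022)(1 − 0.83694) = 0.97395
Series (battery charge regulator and solar-array string): 0.89494 × 0.83360 = 0.74602
Parallel (load switch and [0.74602]): 1 − (1 − 0.98108)(1 − 0.74602) = 0.99519
Series ([0.97395] and [0.99519]): 0.97395 × 0.99519 = 0.969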